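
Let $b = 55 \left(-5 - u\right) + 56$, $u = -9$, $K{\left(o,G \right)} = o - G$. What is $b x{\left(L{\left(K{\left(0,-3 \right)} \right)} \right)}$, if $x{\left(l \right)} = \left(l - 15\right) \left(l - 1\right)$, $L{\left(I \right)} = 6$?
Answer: $-12420$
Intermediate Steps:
$x{\left(l \right)} = \left(-1 + l\right) \left(-15 + l\right)$ ($x{\left(l \right)} = \left(-15 + l\right) \left(-1 + l\right) = \left(-1 + l\right) \left(-15 + l\right)$)
$b = 276$ ($b = 55 \left(-5 - -9\right) + 56 = 55 \left(-5 + 9\right) + 56 = 55 \cdot 4 + 56 = 220 + 56 = 276$)
$b x{\left(L{\left(K{\left(0,-3 \right)} \right)} \right)} = 276 \left(15 + 6^{2} - 96\right) = 276 \left(15 + 36 - 96\right) = 276 \left(-45\right) = -12420$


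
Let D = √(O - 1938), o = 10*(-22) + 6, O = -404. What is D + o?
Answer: -214 + I*√2342 ≈ -214.0 + 48.394*I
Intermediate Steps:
o = -214 (o = -220 + 6 = -214)
D = I*√2342 (D = √(-404 - 1938) = √(-2342) = I*√2342 ≈ 48.394*I)
D + o = I*√2342 - 214 = -214 + I*√2342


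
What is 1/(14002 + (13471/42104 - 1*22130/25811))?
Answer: 57197176/800844118271 ≈ 7.1421e-5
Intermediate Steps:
1/(14002 + (13471/42104 - 1*22130/25811)) = 1/(14002 + (13471*(1/42104) - 22130*1/25811)) = 1/(14002 + (709/2216 - 22130/25811)) = 1/(14002 - 30740081/57197176) = 1/(800844118271/57197176) = 57197176/800844118271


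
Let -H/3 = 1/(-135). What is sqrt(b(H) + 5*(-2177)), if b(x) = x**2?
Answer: 2*I*sqrt(5510531)/45 ≈ 104.33*I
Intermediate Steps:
H = 1/45 (H = -3/(-135) = -3*(-1/135) = 1/45 ≈ 0.022222)
sqrt(b(H) + 5*(-2177)) = sqrt((1/45)**2 + 5*(-2177)) = sqrt(1/2025 - 10885) = sqrt(-22042124/2025) = 2*I*sqrt(5510531)/45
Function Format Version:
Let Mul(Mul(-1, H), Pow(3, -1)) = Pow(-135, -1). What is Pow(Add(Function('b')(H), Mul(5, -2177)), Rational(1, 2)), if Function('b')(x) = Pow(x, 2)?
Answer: Mul(Rational(2, 45), I, Pow(5510531, Rational(1, 2))) ≈ Mul(104.33, I)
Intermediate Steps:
H = Rational(1, 45) (H = Mul(-3, Pow(-135, -1)) = Mul(-3, Rational(-1, 135)) = Rational(1, 45) ≈ 0.022222)
Pow(Add(Function('b')(H), Mul(5, -2177)), Rational(1, 2)) = Pow(Add(Pow(Rational(1, 45), 2), Mul(5, -2177)), Rational(1, 2)) = Pow(Add(Rational(1, 2025), -10885), Rational(1, 2)) = Pow(Rational(-22042124, 2025), Rational(1, 2)) = Mul(Rational(2, 45), I, Pow(5510531, Rational(1, 2)))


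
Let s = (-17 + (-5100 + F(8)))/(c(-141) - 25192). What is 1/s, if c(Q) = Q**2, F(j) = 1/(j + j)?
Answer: 84976/81871 ≈ 1.0379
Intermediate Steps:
F(j) = 1/(2*j)
s = 81871/84976 (s = (-17 + (-5100 + (1/2)/8))/((-141)**2 - 25192) = (-17 + (-5100 + (1/2)*(1/8)))/(19881 - 25192) = (-17 + (-5100 + 1/16))/(-5311) = (-17 - 81599/16)*(-1/5311) = -81871/16*(-1/5311) = 81871/84976 ≈ 0.96346)
1/s = 1/(81871/84976) = 84976/81871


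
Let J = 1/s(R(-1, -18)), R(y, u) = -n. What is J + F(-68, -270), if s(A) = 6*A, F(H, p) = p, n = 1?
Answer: -1621/6 ≈ -270.17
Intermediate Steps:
R(y, u) = -1 (R(y, u) = -1*1 = -1)
J = -1/6 (J = 1/(6*(-1)) = 1/(-6) = -1/6 ≈ -0.16667)
J + F(-68, -270) = -1/6 - 270 = -1621/6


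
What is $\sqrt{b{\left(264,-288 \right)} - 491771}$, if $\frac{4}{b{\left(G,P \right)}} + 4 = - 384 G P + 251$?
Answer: $\frac{i \sqrt{419204118531720488335}}{29196535} \approx 701.26 i$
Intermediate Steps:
$b{\left(G,P \right)} = \frac{4}{247 - 384 G P}$ ($b{\left(G,P \right)} = \frac{4}{-4 + \left(- 384 G P + 251\right)} = \frac{4}{-4 - \left(-251 + 384 G P\right)} = \frac{4}{247 - 384 G P}$)
$\sqrt{b{\left(264,-288 \right)} - 491771} = \sqrt{- \frac{4}{-247 + 384 \cdot 264 \left(-288\right)} - 491771} = \sqrt{- \frac{4}{-247 - 29196288} - 491771} = \sqrt{- \frac{4}{-29196535} - 491771} = \sqrt{\left(-4\right) \left(- \frac{1}{29196535}\right) - 491771} = \sqrt{\frac{4}{29196535} - 491771} = \sqrt{- \frac{14358009213481}{29196535}} = \frac{i \sqrt{419204118531720488335}}{29196535}$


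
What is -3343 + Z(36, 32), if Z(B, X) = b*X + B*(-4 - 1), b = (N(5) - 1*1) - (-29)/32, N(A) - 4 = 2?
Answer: -3334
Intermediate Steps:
N(A) = 6 (N(A) = 4 + 2 = 6)
b = 189/32 (b = (6 - 1*1) - (-29)/32 = (6 - 1) - (-29)/32 = 5 - 1*(-29/32) = 5 + 29/32 = 189/32 ≈ 5.9063)
Z(B, X) = -5*B + 189*X/32 (Z(B, X) = 189*X/32 + B*(-4 - 1) = 189*X/32 + B*(-5) = 189*X/32 - 5*B = -5*B + 189*X/32)
-3343 + Z(36, 32) = -3343 + (-5*36 + (189/32)*32) = -3343 + (-180 + 189) = -3343 + 9 = -3334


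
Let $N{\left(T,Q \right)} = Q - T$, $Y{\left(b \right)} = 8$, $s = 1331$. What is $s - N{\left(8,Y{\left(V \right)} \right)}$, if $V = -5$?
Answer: $1331$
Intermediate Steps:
$s - N{\left(8,Y{\left(V \right)} \right)} = 1331 - \left(8 - 8\right) = 1331 - 0 = 1331 + 0 = 1331$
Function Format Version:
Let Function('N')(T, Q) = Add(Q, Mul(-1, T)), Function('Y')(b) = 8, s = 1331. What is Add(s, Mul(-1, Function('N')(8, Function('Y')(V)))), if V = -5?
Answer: 1331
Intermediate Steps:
Add(s, Mul(-1, Function('N')(8, Function('Y')(V)))) = Add(1331, Mul(-1, Add(8, Mul(-1, 8)))) = Add(1331, Mul(-1, Add(8, -8))) = Add(1331, Mul(-1, 0)) = Add(1331, 0) = 1331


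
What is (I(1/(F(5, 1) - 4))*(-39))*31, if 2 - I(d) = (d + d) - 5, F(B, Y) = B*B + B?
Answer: -8370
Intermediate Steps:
F(B, Y) = B + B² (F(B, Y) = B² + B = B + B²)
I(d) = 7 - 2*d (I(d) = 2 - ((d + d) - 5) = 2 - (2*d - 5) = 2 - (-5 + 2*d) = 2 + (5 - 2*d) = 7 - 2*d)
(I(1/(F(5, 1) - 4))*(-39))*31 = ((7 - 2/(5*(1 + 5) - 4))*(-39))*31 = ((7 - 2/(5*6 - 4))*(-39))*31 = ((7 - 2/(30 - 4))*(-39))*31 = ((7 - 2/26)*(-39))*31 = ((7 - 2*1/26)*(-39))*31 = ((7 - 1/13)*(-39))*31 = ((90/13)*(-39))*31 = -270*31 = -8370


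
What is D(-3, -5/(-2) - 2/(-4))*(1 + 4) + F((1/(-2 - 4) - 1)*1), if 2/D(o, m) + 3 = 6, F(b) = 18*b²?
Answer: 167/6 ≈ 27.833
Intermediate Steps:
D(o, m) = ⅔ (D(o, m) = 2/(-3 + 6) = 2/3 = 2*(⅓) = ⅔)
D(-3, -5/(-2) - 2/(-4))*(1 + 4) + F((1/(-2 - 4) - 1)*1) = 2*(1 + 4)/3 + 18*((1/(-2 - 4) - 1)*1)² = (⅔)*5 + 18*((1/(-6) - 1)*1)² = 10/3 + 18*((-⅙ - 1)*1)² = 10/3 + 18*(-7/6*1)² = 10/3 + 18*(-7/6)² = 10/3 + 18*(49/36) = 10/3 + 49/2 = 167/6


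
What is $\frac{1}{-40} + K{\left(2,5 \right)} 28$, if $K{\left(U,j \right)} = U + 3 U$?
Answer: $\frac{8959}{40} \approx 223.98$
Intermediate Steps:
$K{\left(U,j \right)} = 4 U$
$\frac{1}{-40} + K{\left(2,5 \right)} 28 = \frac{1}{-40} + 4 \cdot 2 \cdot 28 = - \frac{1}{40} + 8 \cdot 28 = - \frac{1}{40} + 224 = \frac{8959}{40}$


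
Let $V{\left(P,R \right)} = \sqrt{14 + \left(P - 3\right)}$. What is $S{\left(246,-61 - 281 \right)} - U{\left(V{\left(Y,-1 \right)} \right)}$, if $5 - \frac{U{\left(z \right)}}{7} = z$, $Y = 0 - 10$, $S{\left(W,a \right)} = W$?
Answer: $218$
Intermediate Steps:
$Y = -10$ ($Y = 0 - 10 = -10$)
$V{\left(P,R \right)} = \sqrt{11 + P}$ ($V{\left(P,R \right)} = \sqrt{14 + \left(-3 + P\right)} = \sqrt{11 + P}$)
$U{\left(z \right)} = 35 - 7 z$
$S{\left(246,-61 - 281 \right)} - U{\left(V{\left(Y,-1 \right)} \right)} = 246 - \left(35 - 7 \sqrt{11 - 10}\right) = 246 - \left(35 - 7 \sqrt{1}\right) = 246 - \left(35 - 7\right) = 246 - 28 = 218$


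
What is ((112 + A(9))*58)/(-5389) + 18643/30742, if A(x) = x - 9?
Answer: -99232905/165668638 ≈ -0.59898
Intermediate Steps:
A(x) = -9 + x
((112 + A(9))*58)/(-5389) + 18643/30742 = ((112 + (-9 + 9))*58)/(-5389) + 18643/30742 = ((112 + 0)*58)*(-1/5389) + 18643*(1/30742) = (112*58)*(-1/5389) + 18643/30742 = 6496*(-1/5389) + 18643/30742 = -6496/5389 + 18643/30742 = -99232905/165668638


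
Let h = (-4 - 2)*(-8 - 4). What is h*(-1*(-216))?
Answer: 15552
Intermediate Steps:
h = 72 (h = -6*(-12) = 72)
h*(-1*(-216)) = 72*(-1*(-216)) = 72*216 = 15552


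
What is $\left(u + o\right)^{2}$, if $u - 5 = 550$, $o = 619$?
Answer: $1378276$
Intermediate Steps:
$u = 555$ ($u = 5 + 550 = 555$)
$\left(u + o\right)^{2} = \left(555 + 619\right)^{2} = 1174^{2} = 1378276$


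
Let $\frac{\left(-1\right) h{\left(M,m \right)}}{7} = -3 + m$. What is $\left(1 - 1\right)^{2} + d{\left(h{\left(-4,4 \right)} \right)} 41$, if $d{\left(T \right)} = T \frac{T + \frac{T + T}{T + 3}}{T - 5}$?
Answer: $- \frac{2009}{24} \approx -83.708$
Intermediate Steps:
$h{\left(M,m \right)} = 21 - 7 m$ ($h{\left(M,m \right)} = - 7 \left(-3 + m\right) = 21 - 7 m$)
$d{\left(T \right)} = \frac{T \left(T + \frac{2 T}{3 + T}\right)}{-5 + T}$ ($d{\left(T \right)} = T \frac{T + \frac{2 T}{3 + T}}{-5 + T} = \frac{T \left(T + \frac{2 T}{3 + T}\right)}{-5 + T}$)
$\left(1 - 1\right)^{2} + d{\left(h{\left(-4,4 \right)} \right)} 41 = \left(1 - 1\right)^{2} + \frac{\left(21 - 28\right)^{2} \left(5 + \left(21 - 28\right)\right)}{-15 + \left(21 - 28\right)^{2} - 2 \left(21 - 28\right)} 41 = 0^{2} + \frac{\left(21 - 28\right)^{2} \left(5 + \left(21 - 28\right)\right)}{-15 + \left(21 - 28\right)^{2} - 2 \left(21 - 28\right)} 41 = 0 + \frac{\left(-7\right)^{2} \left(5 - 7\right)}{-15 + \left(-7\right)^{2} - -14} \cdot 41 = 0 + 49 \frac{1}{-15 + 49 + 14} \left(-2\right) 41 = 0 + 49 \cdot \frac{1}{48} \left(-2\right) 41 = 0 - \frac{2009}{24} = - \frac{2009}{24}$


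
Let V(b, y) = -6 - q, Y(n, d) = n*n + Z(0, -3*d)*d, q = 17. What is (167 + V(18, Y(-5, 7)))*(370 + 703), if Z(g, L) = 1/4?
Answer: 154512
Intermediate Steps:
Z(g, L) = ¼
Y(n, d) = n² + d/4 (Y(n, d) = n*n + d/4 = n² + d/4)
V(b, y) = -23 (V(b, y) = -6 - 1*17 = -6 - 17 = -23)
(167 + V(18, Y(-5, 7)))*(370 + 703) = (167 - 23)*(370 + 703) = 144*1073 = 154512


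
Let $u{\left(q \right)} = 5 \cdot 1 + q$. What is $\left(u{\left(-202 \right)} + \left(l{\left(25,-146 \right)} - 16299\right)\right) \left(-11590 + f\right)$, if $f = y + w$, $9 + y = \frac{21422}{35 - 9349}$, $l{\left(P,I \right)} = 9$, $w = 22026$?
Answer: $- \frac{800408040236}{4657} \approx -1.7187 \cdot 10^{8}$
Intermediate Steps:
$y = - \frac{52624}{4657}$ ($y = -9 + \frac{21422}{35 - 9349} = -9 + \frac{21422}{-9314} = -9 + 21422 \left(- \frac{1}{9314}\right) = -9 - \frac{10711}{4657} = - \frac{52624}{4657} \approx -11.3$)
$f = \frac{102522458}{4657}$ ($f = - \frac{52624}{4657} + 22026 = \frac{102522458}{4657} \approx 22015.0$)
$u{\left(q \right)} = 5 + q$
$\left(u{\left(-202 \right)} + \left(l{\left(25,-146 \right)} - 16299\right)\right) \left(-11590 + f\right) = \left(\left(5 - 202\right) + \left(9 - 16299\right)\right) \left(-11590 + \frac{102522458}{4657}\right) = \left(-197 - 16290\right) \frac{48547828}{4657} = \left(-16487\right) \frac{48547828}{4657} = - \frac{800408040236}{4657}$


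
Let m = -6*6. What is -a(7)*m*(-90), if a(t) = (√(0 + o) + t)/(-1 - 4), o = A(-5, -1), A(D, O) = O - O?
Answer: 4536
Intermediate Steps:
A(D, O) = 0
o = 0
a(t) = -t/5 (a(t) = (√(0 + 0) + t)/(-1 - 4) = (√0 + t)/(-5) = (0 + t)*(-⅕) = t*(-⅕) = -t/5)
m = -36
-a(7)*m*(-90) = --⅕*7*(-36)*(-90) = -(-7/5*(-36))*(-90) = -252*(-90)/5 = -1*(-4536) = 4536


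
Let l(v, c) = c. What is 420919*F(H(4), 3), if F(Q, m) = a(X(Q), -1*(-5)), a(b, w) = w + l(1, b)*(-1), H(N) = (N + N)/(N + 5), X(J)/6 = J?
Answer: -420919/3 ≈ -1.4031e+5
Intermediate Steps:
X(J) = 6*J
H(N) = 2*N/(5 + N) (H(N) = (2*N)/(5 + N) = 2*N/(5 + N))
a(b, w) = w - b (a(b, w) = w + b*(-1) = w - b)
F(Q, m) = 5 - 6*Q (F(Q, m) = -1*(-5) - 6*Q = 5 - 6*Q)
420919*F(H(4), 3) = 420919*(5 - 12*4/(5 + 4)) = 420919*(5 - 12*4/9) = 420919*(5 - 6*8/9) = 420919*(5 - 16/3) = 420919*(-⅓) = -420919/3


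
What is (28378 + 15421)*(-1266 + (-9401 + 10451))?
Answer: -9460584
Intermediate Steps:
(28378 + 15421)*(-1266 + (-9401 + 10451)) = 43799*(-1266 + 1050) = 43799*(-216) = -9460584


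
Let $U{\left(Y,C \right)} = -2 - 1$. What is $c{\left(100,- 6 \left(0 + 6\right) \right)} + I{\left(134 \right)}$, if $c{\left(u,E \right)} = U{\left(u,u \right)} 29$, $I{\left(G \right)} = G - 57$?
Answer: $-10$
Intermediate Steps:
$I{\left(G \right)} = -57 + G$ ($I{\left(G \right)} = G - 57 = -57 + G$)
$U{\left(Y,C \right)} = -3$
$c{\left(u,E \right)} = -87$ ($c{\left(u,E \right)} = \left(-3\right) 29 = -87$)
$c{\left(100,- 6 \left(0 + 6\right) \right)} + I{\left(134 \right)} = -87 + \left(-57 + 134\right) = -87 + 77 = -10$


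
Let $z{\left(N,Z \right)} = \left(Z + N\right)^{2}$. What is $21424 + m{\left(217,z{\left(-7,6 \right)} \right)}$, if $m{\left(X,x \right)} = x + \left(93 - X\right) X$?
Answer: $-5483$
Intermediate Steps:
$z{\left(N,Z \right)} = \left(N + Z\right)^{2}$
$m{\left(X,x \right)} = x + X \left(93 - X\right)$
$21424 + m{\left(217,z{\left(-7,6 \right)} \right)} = 21424 + \left(\left(-7 + 6\right)^{2} - 217^{2} + 93 \cdot 217\right) = 21424 + \left(\left(-1\right)^{2} - 47089 + 20181\right) = 21424 + \left(1 - 47089 + 20181\right) = 21424 - 26907 = -5483$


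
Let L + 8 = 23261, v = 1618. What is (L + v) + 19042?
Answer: 43913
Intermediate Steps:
L = 23253 (L = -8 + 23261 = 23253)
(L + v) + 19042 = (23253 + 1618) + 19042 = 24871 + 19042 = 43913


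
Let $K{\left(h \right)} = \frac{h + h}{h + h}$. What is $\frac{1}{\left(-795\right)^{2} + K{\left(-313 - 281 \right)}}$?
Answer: $\frac{1}{632026} \approx 1.5822 \cdot 10^{-6}$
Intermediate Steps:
$K{\left(h \right)} = 1$ ($K{\left(h \right)} = \frac{2 h}{2 h} = 2 h \frac{1}{2 h} = 1$)
$\frac{1}{\left(-795\right)^{2} + K{\left(-313 - 281 \right)}} = \frac{1}{\left(-795\right)^{2} + 1} = \frac{1}{632025 + 1} = \frac{1}{632026}$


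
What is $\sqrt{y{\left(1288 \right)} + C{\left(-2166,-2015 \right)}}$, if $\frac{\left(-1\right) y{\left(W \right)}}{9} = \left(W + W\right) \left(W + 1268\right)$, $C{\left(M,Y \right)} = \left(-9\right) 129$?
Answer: $3 i \sqrt{6584385} \approx 7698.0 i$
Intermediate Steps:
$C{\left(M,Y \right)} = -1161$
$y{\left(W \right)} = - 18 W \left(1268 + W\right)$ ($y{\left(W \right)} = - 9 \left(W + W\right) \left(W + 1268\right) = - 9 \cdot 2 W \left(1268 + W\right) = - 18 W \left(1268 + W\right)$)
$\sqrt{y{\left(1288 \right)} + C{\left(-2166,-2015 \right)}} = \sqrt{\left(-18\right) 1288 \left(1268 + 1288\right) - 1161} = \sqrt{\left(-18\right) 1288 \cdot 2556 - 1161} = \sqrt{-59258304 - 1161} = \sqrt{-59259465} = 3 i \sqrt{6584385}$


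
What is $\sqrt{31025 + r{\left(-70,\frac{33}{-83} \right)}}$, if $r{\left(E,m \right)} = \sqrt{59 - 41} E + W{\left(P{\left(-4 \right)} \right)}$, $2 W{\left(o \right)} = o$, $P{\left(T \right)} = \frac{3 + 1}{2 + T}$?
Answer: $\sqrt{31024 - 210 \sqrt{2}} \approx 175.29$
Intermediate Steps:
$P{\left(T \right)} = \frac{4}{2 + T}$
$W{\left(o \right)} = \frac{o}{2}$
$r{\left(E,m \right)} = -1 + 3 E \sqrt{2}$ ($r{\left(E,m \right)} = \sqrt{59 - 41} E + \frac{4 \frac{1}{2 - 4}}{2} = \sqrt{18} E + \frac{4 \frac{1}{-2}}{2} = 3 \sqrt{2} E + \frac{4 \left(- \frac{1}{2}\right)}{2} = 3 E \sqrt{2} + \frac{1}{2} \left(-2\right) = 3 E \sqrt{2} - 1 = -1 + 3 E \sqrt{2}$)
$\sqrt{31025 + r{\left(-70,\frac{33}{-83} \right)}} = \sqrt{31025 + \left(-1 + 3 \left(-70\right) \sqrt{2}\right)} = \sqrt{31025 - \left(1 + 210 \sqrt{2}\right)} = \sqrt{31024 - 210 \sqrt{2}}$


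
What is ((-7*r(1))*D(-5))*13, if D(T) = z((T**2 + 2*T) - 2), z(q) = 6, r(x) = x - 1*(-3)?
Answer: -2184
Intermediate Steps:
r(x) = 3 + x (r(x) = x + 3 = 3 + x)
D(T) = 6
((-7*r(1))*D(-5))*13 = (-7*(3 + 1)*6)*13 = (-7*4*6)*13 = -28*6*13 = -168*13 = -2184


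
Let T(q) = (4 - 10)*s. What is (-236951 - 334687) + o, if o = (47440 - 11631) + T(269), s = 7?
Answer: -535871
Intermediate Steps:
T(q) = -42 (T(q) = (4 - 10)*7 = -6*7 = -42)
o = 35767 (o = (47440 - 11631) - 42 = 35809 - 42 = 35767)
(-236951 - 334687) + o = (-236951 - 334687) + 35767 = -571638 + 35767 = -535871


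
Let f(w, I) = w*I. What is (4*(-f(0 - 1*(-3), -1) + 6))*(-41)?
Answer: -1476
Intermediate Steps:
f(w, I) = I*w
(4*(-f(0 - 1*(-3), -1) + 6))*(-41) = (4*(-(-1)*(0 - 1*(-3)) + 6))*(-41) = (4*(-(-1)*(0 + 3) + 6))*(-41) = (4*(-(-1)*3 + 6))*(-41) = (4*(-1*(-3) + 6))*(-41) = (4*(3 + 6))*(-41) = (4*9)*(-41) = 36*(-41) = -1476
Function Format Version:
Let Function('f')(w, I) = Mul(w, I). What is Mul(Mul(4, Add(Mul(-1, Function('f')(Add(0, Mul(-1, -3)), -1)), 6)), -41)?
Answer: -1476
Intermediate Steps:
Function('f')(w, I) = Mul(I, w)
Mul(Mul(4, Add(Mul(-1, Function('f')(Add(0, Mul(-1, -3)), -1)), 6)), -41) = Mul(Mul(4, Add(Mul(-1, Mul(-1, Add(0, Mul(-1, -3)))), 6)), -41) = Mul(Mul(4, Add(Mul(-1, Mul(-1, Add(0, 3))), 6)), -41) = Mul(Mul(4, Add(Mul(-1, Mul(-1, 3)), 6)), -41) = Mul(Mul(4, Add(Mul(-1, -3), 6)), -41) = Mul(Mul(4, Add(3, 6)), -41) = Mul(Mul(4, 9), -41) = Mul(36, -41) = -1476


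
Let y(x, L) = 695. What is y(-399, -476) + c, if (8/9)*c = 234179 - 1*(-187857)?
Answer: 950971/2 ≈ 4.7549e+5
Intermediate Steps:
c = 949581/2 (c = 9*(234179 - 1*(-187857))/8 = 9*(234179 + 187857)/8 = (9/8)*422036 = 949581/2 ≈ 4.7479e+5)
y(-399, -476) + c = 695 + 949581/2 = 950971/2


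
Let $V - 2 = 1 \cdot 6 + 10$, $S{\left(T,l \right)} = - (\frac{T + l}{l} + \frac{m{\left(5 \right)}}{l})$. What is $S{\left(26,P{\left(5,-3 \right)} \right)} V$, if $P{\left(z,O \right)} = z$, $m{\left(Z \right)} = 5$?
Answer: $- \frac{648}{5} \approx -129.6$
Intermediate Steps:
$S{\left(T,l \right)} = - \frac{5}{l} - \frac{T + l}{l}$ ($S{\left(T,l \right)} = - (\frac{T + l}{l} + \frac{5}{l}) = - (\frac{5}{l} + \frac{T + l}{l}) = - \frac{5}{l} - \frac{T + l}{l}$)
$V = 18$ ($V = 2 + \left(1 \cdot 6 + 10\right) = 2 + \left(6 + 10\right) = 2 + 16 = 18$)
$S{\left(26,P{\left(5,-3 \right)} \right)} V = \frac{-5 - 26 - 5}{5} \cdot 18 = \frac{1}{5} \left(-36\right) 18 = \left(- \frac{36}{5}\right) 18 = - \frac{648}{5}$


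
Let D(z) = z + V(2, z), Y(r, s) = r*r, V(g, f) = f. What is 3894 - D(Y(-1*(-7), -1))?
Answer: 3796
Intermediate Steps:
Y(r, s) = r²
D(z) = 2*z (D(z) = z + z = 2*z)
3894 - D(Y(-1*(-7), -1)) = 3894 - 2*(-1*(-7))² = 3894 - 2*7² = 3894 - 2*49 = 3894 - 1*98 = 3894 - 98 = 3796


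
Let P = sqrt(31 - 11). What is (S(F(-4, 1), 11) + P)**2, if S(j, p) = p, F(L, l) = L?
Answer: 141 + 44*sqrt(5) ≈ 239.39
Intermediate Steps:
P = 2*sqrt(5) (P = sqrt(20) = 2*sqrt(5) ≈ 4.4721)
(S(F(-4, 1), 11) + P)**2 = (11 + 2*sqrt(5))**2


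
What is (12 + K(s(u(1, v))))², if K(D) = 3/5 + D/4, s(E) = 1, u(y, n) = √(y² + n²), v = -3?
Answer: 66049/400 ≈ 165.12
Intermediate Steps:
u(y, n) = √(n² + y²)
K(D) = ⅗ + D/4 (K(D) = 3*(⅕) + D*(¼) = ⅗ + D/4)
(12 + K(s(u(1, v))))² = (12 + (⅗ + (¼)*1))² = (12 + (⅗ + ¼))² = (12 + 17/20)² = (257/20)² = 66049/400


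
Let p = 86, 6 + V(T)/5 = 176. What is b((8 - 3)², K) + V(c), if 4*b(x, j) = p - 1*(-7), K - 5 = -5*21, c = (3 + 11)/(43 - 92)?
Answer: 3493/4 ≈ 873.25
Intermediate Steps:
c = -2/7 (c = 14/(-49) = 14*(-1/49) = -2/7 ≈ -0.28571)
V(T) = 850 (V(T) = -30 + 5*176 = -30 + 880 = 850)
K = -100 (K = 5 - 5*21 = 5 - 105 = -100)
b(x, j) = 93/4 (b(x, j) = (86 - 1*(-7))/4 = (86 + 7)/4 = (¼)*93 = 93/4)
b((8 - 3)², K) + V(c) = 93/4 + 850 = 3493/4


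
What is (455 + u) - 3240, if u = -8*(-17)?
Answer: -2649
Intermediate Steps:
u = 136
(455 + u) - 3240 = (455 + 136) - 3240 = 591 - 3240 = -2649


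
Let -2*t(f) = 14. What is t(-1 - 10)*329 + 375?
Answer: -1928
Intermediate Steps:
t(f) = -7 (t(f) = -½*14 = -7)
t(-1 - 10)*329 + 375 = -7*329 + 375 = -2303 + 375 = -1928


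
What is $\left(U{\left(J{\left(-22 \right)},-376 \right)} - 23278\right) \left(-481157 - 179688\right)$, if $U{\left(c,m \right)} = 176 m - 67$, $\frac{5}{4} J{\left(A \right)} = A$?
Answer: $59159505245$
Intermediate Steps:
$J{\left(A \right)} = \frac{4 A}{5}$
$U{\left(c,m \right)} = -67 + 176 m$
$\left(U{\left(J{\left(-22 \right)},-376 \right)} - 23278\right) \left(-481157 - 179688\right) = \left(\left(-67 + 176 \left(-376\right)\right) - 23278\right) \left(-481157 - 179688\right) = \left(\left(-67 - 66176\right) - 23278\right) \left(-660845\right) = \left(-66243 - 23278\right) \left(-660845\right) = \left(-89521\right) \left(-660845\right) = 59159505245$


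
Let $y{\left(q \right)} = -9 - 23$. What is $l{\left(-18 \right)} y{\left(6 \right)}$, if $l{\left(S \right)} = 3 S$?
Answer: $1728$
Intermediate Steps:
$y{\left(q \right)} = -32$ ($y{\left(q \right)} = -9 - 23 = -32$)
$l{\left(-18 \right)} y{\left(6 \right)} = 3 \left(-18\right) \left(-32\right) = \left(-54\right) \left(-32\right) = 1728$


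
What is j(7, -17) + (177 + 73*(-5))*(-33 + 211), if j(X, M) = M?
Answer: -33481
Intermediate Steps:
j(7, -17) + (177 + 73*(-5))*(-33 + 211) = -17 + (177 + 73*(-5))*(-33 + 211) = -17 + (177 - 365)*178 = -17 - 188*178 = -17 - 33464 = -33481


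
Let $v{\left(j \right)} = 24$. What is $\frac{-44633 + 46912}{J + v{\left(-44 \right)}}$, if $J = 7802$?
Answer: $\frac{53}{182} \approx 0.29121$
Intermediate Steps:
$\frac{-44633 + 46912}{J + v{\left(-44 \right)}} = \frac{-44633 + 46912}{7802 + 24} = \frac{2279}{7826} = 2279 \cdot \frac{1}{7826} = \frac{53}{182}$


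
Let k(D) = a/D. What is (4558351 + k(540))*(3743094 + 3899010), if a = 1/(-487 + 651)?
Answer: 128542597995078181/3690 ≈ 3.4835e+13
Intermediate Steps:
a = 1/164 ≈ 0.0060976
k(D) = 1/(164*D)
(4558351 + k(540))*(3743094 + 3899010) = (4558351 + (1/164)/540)*(3743094 + 3899010) = (4558351 + (1/164)*(1/540))*7642104 = (4558351 + 1/88560)*7642104 = (403687564561/88560)*7642104 = 128542597995078181/3690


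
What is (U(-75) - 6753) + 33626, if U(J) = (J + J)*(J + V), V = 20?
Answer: 35123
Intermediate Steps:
U(J) = 2*J*(20 + J) (U(J) = (J + J)*(J + 20) = (2*J)*(20 + J) = 2*J*(20 + J))
(U(-75) - 6753) + 33626 = (2*(-75)*(20 - 75) - 6753) + 33626 = (2*(-75)*(-55) - 6753) + 33626 = (8250 - 6753) + 33626 = 1497 + 33626 = 35123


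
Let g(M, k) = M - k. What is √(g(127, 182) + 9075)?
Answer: 2*√2255 ≈ 94.974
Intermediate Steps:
√(g(127, 182) + 9075) = √((127 - 1*182) + 9075) = √((127 - 182) + 9075) = √(-55 + 9075) = √9020 = 2*√2255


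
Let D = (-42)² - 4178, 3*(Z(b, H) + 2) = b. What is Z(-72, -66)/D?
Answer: 13/1207 ≈ 0.010770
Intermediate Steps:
Z(b, H) = -2 + b/3
D = -2414 (D = 1764 - 4178 = -2414)
Z(-72, -66)/D = (-2 + (⅓)*(-72))/(-2414) = (-2 - 24)*(-1/2414) = -26*(-1/2414) = 13/1207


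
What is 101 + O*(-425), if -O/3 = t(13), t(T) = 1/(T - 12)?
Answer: 1376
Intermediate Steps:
t(T) = 1/(-12 + T)
O = -3 (O = -3/(-12 + 13) = -3/1 = -3*1 = -3)
101 + O*(-425) = 101 - 3*(-425) = 101 + 1275 = 1376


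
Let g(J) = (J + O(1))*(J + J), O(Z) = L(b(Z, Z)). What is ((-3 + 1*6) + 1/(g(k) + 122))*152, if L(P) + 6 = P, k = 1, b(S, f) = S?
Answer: 1372/3 ≈ 457.33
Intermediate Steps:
L(P) = -6 + P
O(Z) = -6 + Z
g(J) = 2*J*(-5 + J) (g(J) = (J + (-6 + 1))*(J + J) = (J - 5)*(2*J) = (-5 + J)*(2*J) = 2*J*(-5 + J))
((-3 + 1*6) + 1/(g(k) + 122))*152 = ((-3 + 1*6) + 1/(2*1*(-5 + 1) + 122))*152 = ((-3 + 6) + 1/(2*1*(-4) + 122))*152 = (3 + 1/(-8 + 122))*152 = (3 + 1/114)*152 = (343/114)*152 = 1372/3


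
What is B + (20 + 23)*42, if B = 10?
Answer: 1816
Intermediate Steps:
B + (20 + 23)*42 = 10 + (20 + 23)*42 = 10 + 43*42 = 10 + 1806 = 1816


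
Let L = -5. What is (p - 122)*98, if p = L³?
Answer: -24206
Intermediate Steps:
p = -125 (p = (-5)³ = -125)
(p - 122)*98 = (-125 - 122)*98 = -247*98 = -24206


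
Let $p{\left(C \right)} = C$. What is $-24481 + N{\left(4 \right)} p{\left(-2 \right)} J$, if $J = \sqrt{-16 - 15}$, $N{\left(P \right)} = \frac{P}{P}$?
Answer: $-24481 - 2 i \sqrt{31} \approx -24481.0 - 11.136 i$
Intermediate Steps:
$N{\left(P \right)} = 1$
$J = i \sqrt{31}$ ($J = \sqrt{-31} = i \sqrt{31} \approx 5.5678 i$)
$-24481 + N{\left(4 \right)} p{\left(-2 \right)} J = -24481 + 1 \left(-2\right) i \sqrt{31} = -24481 - 2 i \sqrt{31}$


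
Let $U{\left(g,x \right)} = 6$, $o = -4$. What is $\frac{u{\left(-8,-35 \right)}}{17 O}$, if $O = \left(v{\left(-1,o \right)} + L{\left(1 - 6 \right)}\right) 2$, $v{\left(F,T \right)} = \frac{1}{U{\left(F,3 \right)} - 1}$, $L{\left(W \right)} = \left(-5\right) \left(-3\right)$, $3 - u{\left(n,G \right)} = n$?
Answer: $\frac{55}{2584} \approx 0.021285$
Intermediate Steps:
$u{\left(n,G \right)} = 3 - n$
$L{\left(W \right)} = 15$
$v{\left(F,T \right)} = \frac{1}{5}$ ($v{\left(F,T \right)} = \frac{1}{6 - 1} = \frac{1}{5}$)
$O = \frac{152}{5}$ ($O = \left(\frac{1}{5} + 15\right) 2 = \frac{76}{5} \cdot 2 = \frac{152}{5} \approx 30.4$)
$\frac{u{\left(-8,-35 \right)}}{17 O} = \frac{3 - -8}{17 \cdot \frac{152}{5}} = \frac{3 + 8}{\frac{2584}{5}} = 11 \cdot \frac{5}{2584} = \frac{55}{2584}$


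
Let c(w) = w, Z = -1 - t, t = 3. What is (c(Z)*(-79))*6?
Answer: 1896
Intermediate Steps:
Z = -4 (Z = -1 - 1*3 = -1 - 3 = -4)
(c(Z)*(-79))*6 = -4*(-79)*6 = 316*6 = 1896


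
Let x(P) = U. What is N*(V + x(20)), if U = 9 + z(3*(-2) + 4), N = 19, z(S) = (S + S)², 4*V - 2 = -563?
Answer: -8759/4 ≈ -2189.8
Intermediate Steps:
V = -561/4 (V = ½ + (¼)*(-563) = ½ - 563/4 = -561/4 ≈ -140.25)
z(S) = 4*S² (z(S) = (2*S)² = 4*S²)
U = 25 (U = 9 + 4*(3*(-2) + 4)² = 9 + 4*(-6 + 4)² = 9 + 4*(-2)² = 9 + 4*4 = 9 + 16 = 25)
x(P) = 25
N*(V + x(20)) = 19*(-561/4 + 25) = 19*(-461/4) = -8759/4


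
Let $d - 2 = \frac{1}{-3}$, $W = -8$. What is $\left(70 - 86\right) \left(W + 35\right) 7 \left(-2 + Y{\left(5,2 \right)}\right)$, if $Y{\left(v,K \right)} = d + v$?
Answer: $-14112$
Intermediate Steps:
$d = \frac{5}{3}$ ($d = 2 + \frac{1}{-3} = 2 - \frac{1}{3} = \frac{5}{3} \approx 1.6667$)
$Y{\left(v,K \right)} = \frac{5}{3} + v$
$\left(70 - 86\right) \left(W + 35\right) 7 \left(-2 + Y{\left(5,2 \right)}\right) = \left(70 - 86\right) \left(-8 + 35\right) 7 \left(-2 + \left(\frac{5}{3} + 5\right)\right) = \left(-16\right) 27 \cdot 7 \left(-2 + \frac{20}{3}\right) = - 432 \cdot 7 \cdot \frac{14}{3} = \left(-432\right) \frac{98}{3} = -14112$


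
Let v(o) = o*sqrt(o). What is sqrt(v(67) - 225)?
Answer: sqrt(-225 + 67*sqrt(67)) ≈ 17.984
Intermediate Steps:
v(o) = o**(3/2)
sqrt(v(67) - 225) = sqrt(67**(3/2) - 225) = sqrt(67*sqrt(67) - 225) = sqrt(-225 + 67*sqrt(67))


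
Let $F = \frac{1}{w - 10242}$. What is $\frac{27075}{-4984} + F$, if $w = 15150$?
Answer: $- \frac{33219779}{6115368} \approx -5.4322$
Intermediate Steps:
$F = \frac{1}{4908}$ ($F = \frac{1}{15150 - 10242} = \frac{1}{4908} \approx 0.00020375$)
$\frac{27075}{-4984} + F = \frac{27075}{-4984} + \frac{1}{4908} = 27075 \left(- \frac{1}{4984}\right) + \frac{1}{4908} = - \frac{27075}{4984} + \frac{1}{4908} = - \frac{33219779}{6115368}$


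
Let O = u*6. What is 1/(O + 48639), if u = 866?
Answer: 1/53835 ≈ 1.8575e-5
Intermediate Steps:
O = 5196 (O = 866*6 = 5196)
1/(O + 48639) = 1/(5196 + 48639) = 1/53835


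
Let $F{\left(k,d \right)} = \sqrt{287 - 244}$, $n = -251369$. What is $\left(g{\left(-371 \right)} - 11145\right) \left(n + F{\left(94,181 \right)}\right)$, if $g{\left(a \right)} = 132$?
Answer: $2768326797 - 11013 \sqrt{43} \approx 2.7683 \cdot 10^{9}$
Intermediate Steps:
$F{\left(k,d \right)} = \sqrt{43}$
$\left(g{\left(-371 \right)} - 11145\right) \left(n + F{\left(94,181 \right)}\right) = \left(132 - 11145\right) \left(-251369 + \sqrt{43}\right) = - 11013 \left(-251369 + \sqrt{43}\right) = 2768326797 - 11013 \sqrt{43}$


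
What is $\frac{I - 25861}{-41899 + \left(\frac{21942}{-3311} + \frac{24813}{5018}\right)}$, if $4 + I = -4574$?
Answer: $\frac{505731748522}{696162990715} \approx 0.72646$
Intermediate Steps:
$I = -4578$ ($I = -4 - 4574 = -4578$)
$\frac{I - 25861}{-41899 + \left(\frac{21942}{-3311} + \frac{24813}{5018}\right)} = \frac{-4578 - 25861}{-41899 + \left(\frac{21942}{-3311} + \frac{24813}{5018}\right)} = - \frac{30439}{-41899 + \left(21942 \left(- \frac{1}{3311}\right) + 24813 \cdot \frac{1}{5018}\right)} = - \frac{30439}{-41899 + \left(- \frac{21942}{3311} + \frac{24813}{5018}\right)} = - \frac{30439}{-41899 - \frac{27949113}{16614598}} = - \frac{30439}{- \frac{696162990715}{16614598}} = \left(-30439\right) \left(- \frac{16614598}{696162990715}\right) = \frac{505731748522}{696162990715}$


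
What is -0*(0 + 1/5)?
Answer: 0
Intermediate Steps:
-0*(0 + 1/5) = -0*(0 + ⅕) = -0/5 = -1335*0 = 0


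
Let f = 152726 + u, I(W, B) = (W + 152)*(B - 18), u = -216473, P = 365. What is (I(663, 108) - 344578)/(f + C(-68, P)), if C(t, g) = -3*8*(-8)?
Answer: 271228/63555 ≈ 4.2676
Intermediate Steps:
I(W, B) = (-18 + B)*(152 + W) (I(W, B) = (152 + W)*(-18 + B) = (-18 + B)*(152 + W))
C(t, g) = 192 (C(t, g) = -24*(-8) = 192)
f = -63747 (f = 152726 - 216473 = -63747)
(I(663, 108) - 344578)/(f + C(-68, P)) = ((-2736 - 18*663 + 152*108 + 108*663) - 344578)/(-63747 + 192) = ((-2736 - 11934 + 16416 + 71604) - 344578)/(-63555) = (73350 - 344578)*(-1/63555) = -271228*(-1/63555) = 271228/63555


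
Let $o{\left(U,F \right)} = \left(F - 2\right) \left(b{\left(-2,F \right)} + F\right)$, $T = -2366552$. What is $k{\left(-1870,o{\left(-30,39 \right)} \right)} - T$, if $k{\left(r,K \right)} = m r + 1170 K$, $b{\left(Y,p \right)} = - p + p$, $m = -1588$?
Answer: $7024422$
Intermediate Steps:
$b{\left(Y,p \right)} = 0$
$o{\left(U,F \right)} = F \left(-2 + F\right)$ ($o{\left(U,F \right)} = \left(F - 2\right) \left(0 + F\right) = \left(-2 + F\right) F = F \left(-2 + F\right)$)
$k{\left(r,K \right)} = - 1588 r + 1170 K$
$k{\left(-1870,o{\left(-30,39 \right)} \right)} - T = \left(\left(-1588\right) \left(-1870\right) + 1170 \cdot 39 \left(-2 + 39\right)\right) - -2366552 = \left(2969560 + 1170 \cdot 39 \cdot 37\right) + 2366552 = \left(2969560 + 1170 \cdot 1443\right) + 2366552 = \left(2969560 + 1688310\right) + 2366552 = 4657870 + 2366552 = 7024422$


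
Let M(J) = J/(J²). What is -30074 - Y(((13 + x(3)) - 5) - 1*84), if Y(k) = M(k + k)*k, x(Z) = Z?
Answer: -60149/2 ≈ -30075.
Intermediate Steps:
M(J) = 1/J (M(J) = J/J² = 1/J)
Y(k) = ½ (Y(k) = k/(k + k) = k/((2*k)) = (1/(2*k))*k = ½)
-30074 - Y(((13 + x(3)) - 5) - 1*84) = -30074 - 1*½ = -30074 - ½ = -60149/2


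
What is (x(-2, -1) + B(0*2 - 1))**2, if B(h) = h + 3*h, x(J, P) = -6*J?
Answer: 64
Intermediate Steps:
B(h) = 4*h
(x(-2, -1) + B(0*2 - 1))**2 = (-6*(-2) + 4*(0*2 - 1))**2 = (12 + 4*(0 - 1))**2 = (12 + 4*(-1))**2 = (12 - 4)**2 = 8**2 = 64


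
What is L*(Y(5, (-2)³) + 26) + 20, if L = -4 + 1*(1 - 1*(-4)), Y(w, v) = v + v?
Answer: 30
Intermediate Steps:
Y(w, v) = 2*v
L = 1 (L = -4 + 1*(1 + 4) = -4 + 1*5 = -4 + 5 = 1)
L*(Y(5, (-2)³) + 26) + 20 = 1*(2*(-2)³ + 26) + 20 = 1*(2*(-8) + 26) + 20 = 1*(-16 + 26) + 20 = 1*10 + 20 = 10 + 20 = 30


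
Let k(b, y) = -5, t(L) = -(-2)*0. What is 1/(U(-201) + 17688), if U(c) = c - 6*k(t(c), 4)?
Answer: 1/17517 ≈ 5.7087e-5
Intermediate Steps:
t(L) = 0 (t(L) = -1*0 = 0)
U(c) = 30 + c (U(c) = c - 6*(-5) = c + 30 = 30 + c)
1/(U(-201) + 17688) = 1/((30 - 201) + 17688) = 1/(-171 + 17688) = 1/17517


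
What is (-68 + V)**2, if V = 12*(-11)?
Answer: 40000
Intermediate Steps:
V = -132
(-68 + V)**2 = (-68 - 132)**2 = (-200)**2 = 40000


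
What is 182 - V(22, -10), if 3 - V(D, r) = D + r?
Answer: 191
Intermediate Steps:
V(D, r) = 3 - D - r (V(D, r) = 3 - (D + r) = 3 + (-D - r) = 3 - D - r)
182 - V(22, -10) = 182 - (3 - 1*22 - 1*(-10)) = 182 - (3 - 22 + 10) = 182 - 1*(-9) = 182 + 9 = 191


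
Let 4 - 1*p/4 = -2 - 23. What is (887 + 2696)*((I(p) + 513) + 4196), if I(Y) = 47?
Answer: 17040748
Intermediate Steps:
p = 116 (p = 16 - 4*(-2 - 23) = 16 - 4*(-25) = 16 + 100 = 116)
(887 + 2696)*((I(p) + 513) + 4196) = (887 + 2696)*((47 + 513) + 4196) = 3583*(560 + 4196) = 3583*4756 = 17040748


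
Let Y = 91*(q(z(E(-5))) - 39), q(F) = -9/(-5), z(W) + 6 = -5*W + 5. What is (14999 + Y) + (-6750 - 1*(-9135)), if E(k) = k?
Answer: 69994/5 ≈ 13999.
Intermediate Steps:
z(W) = -1 - 5*W (z(W) = -6 + (-5*W + 5) = -6 + (5 - 5*W) = -1 - 5*W)
q(F) = 9/5 (q(F) = -9*(-⅕) = 9/5)
Y = -16926/5 (Y = 91*(9/5 - 39) = 91*(-186/5) = -16926/5 ≈ -3385.2)
(14999 + Y) + (-6750 - 1*(-9135)) = (14999 - 16926/5) + (-6750 - 1*(-9135)) = 58069/5 + (-6750 + 9135) = 58069/5 + 2385 = 69994/5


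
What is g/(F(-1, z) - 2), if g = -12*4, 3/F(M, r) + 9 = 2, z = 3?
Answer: 336/17 ≈ 19.765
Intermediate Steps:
F(M, r) = -3/7 (F(M, r) = 3/(-9 + 2) = 3/(-7) = 3*(-⅐) = -3/7)
g = -48
g/(F(-1, z) - 2) = -48/(-3/7 - 2) = -48/(-17/7) = -48*(-7/17) = 336/17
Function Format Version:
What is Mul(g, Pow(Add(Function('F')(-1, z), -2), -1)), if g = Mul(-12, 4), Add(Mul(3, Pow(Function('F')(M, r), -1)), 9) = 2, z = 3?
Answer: Rational(336, 17) ≈ 19.765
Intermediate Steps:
Function('F')(M, r) = Rational(-3, 7) (Function('F')(M, r) = Mul(3, Pow(Add(-9, 2), -1)) = Mul(3, Pow(-7, -1)) = Mul(3, Rational(-1, 7)) = Rational(-3, 7))
g = -48
Mul(g, Pow(Add(Function('F')(-1, z), -2), -1)) = Mul(-48, Pow(Add(Rational(-3, 7), -2), -1)) = Mul(-48, Pow(Rational(-17, 7), -1)) = Mul(-48, Rational(-7, 17)) = Rational(336, 17)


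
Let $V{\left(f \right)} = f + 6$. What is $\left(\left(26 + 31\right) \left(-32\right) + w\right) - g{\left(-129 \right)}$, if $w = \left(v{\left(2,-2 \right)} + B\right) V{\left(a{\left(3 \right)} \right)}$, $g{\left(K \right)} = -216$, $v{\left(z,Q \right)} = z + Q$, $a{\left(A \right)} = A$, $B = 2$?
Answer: $-1590$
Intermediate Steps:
$v{\left(z,Q \right)} = Q + z$
$V{\left(f \right)} = 6 + f$
$w = 18$ ($w = \left(\left(-2 + 2\right) + 2\right) \left(6 + 3\right) = \left(0 + 2\right) 9 = 2 \cdot 9 = 18$)
$\left(\left(26 + 31\right) \left(-32\right) + w\right) - g{\left(-129 \right)} = \left(\left(26 + 31\right) \left(-32\right) + 18\right) - -216 = \left(57 \left(-32\right) + 18\right) + 216 = \left(-1824 + 18\right) + 216 = -1806 + 216 = -1590$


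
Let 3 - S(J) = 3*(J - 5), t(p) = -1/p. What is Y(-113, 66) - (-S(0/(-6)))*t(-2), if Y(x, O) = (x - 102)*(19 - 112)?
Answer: 20004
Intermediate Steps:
S(J) = 18 - 3*J (S(J) = 3 - 3*(J - 5) = 3 - 3*(-5 + J) = 3 - (-15 + 3*J) = 3 + (15 - 3*J) = 18 - 3*J)
Y(x, O) = 9486 - 93*x (Y(x, O) = (-102 + x)*(-93) = 9486 - 93*x)
Y(-113, 66) - (-S(0/(-6)))*t(-2) = (9486 - 93*(-113)) - (-(18 - 0/(-6)))*(-1/(-2)) = (9486 + 10509) - (-(18 - 0*(-1)/6))*(-1*(-½)) = 19995 - (-(18 - 3*0))/2 = 19995 - (-(18 + 0))/2 = 19995 - (-1*18)/2 = 19995 - (-18)/2 = 19995 - 1*(-9) = 19995 + 9 = 20004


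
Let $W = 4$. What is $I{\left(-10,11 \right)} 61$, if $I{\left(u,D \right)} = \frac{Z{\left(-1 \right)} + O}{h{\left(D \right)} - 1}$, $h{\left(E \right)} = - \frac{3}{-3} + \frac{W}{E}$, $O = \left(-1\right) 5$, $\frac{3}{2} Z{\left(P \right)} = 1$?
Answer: $- \frac{8723}{12} \approx -726.92$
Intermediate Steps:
$Z{\left(P \right)} = \frac{2}{3}$ ($Z{\left(P \right)} = \frac{2}{3} \cdot 1 = \frac{2}{3}$)
$O = -5$
$h{\left(E \right)} = 1 + \frac{4}{E}$ ($h{\left(E \right)} = - \frac{3}{-3} + \frac{4}{E} = \left(-3\right) \left(- \frac{1}{3}\right) + \frac{4}{E} = 1 + \frac{4}{E}$)
$I{\left(u,D \right)} = - \frac{13}{3 \left(-1 + \frac{4 + D}{D}\right)}$ ($I{\left(u,D \right)} = \frac{\frac{2}{3} - 5}{\frac{4 + D}{D} - 1} = - \frac{13}{3 \left(-1 + \frac{4 + D}{D}\right)}$)
$I{\left(-10,11 \right)} 61 = \left(- \frac{13}{12}\right) 11 \cdot 61 = \left(- \frac{143}{12}\right) 61 = - \frac{8723}{12}$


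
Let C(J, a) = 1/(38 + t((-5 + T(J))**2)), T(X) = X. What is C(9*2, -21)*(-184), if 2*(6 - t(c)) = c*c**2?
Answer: 368/4826721 ≈ 7.6242e-5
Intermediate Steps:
t(c) = 6 - c**3/2 (t(c) = 6 - c*c**2/2 = 6 - c**3/2)
C(J, a) = 1/(44 - (-5 + J)**6/2) (C(J, a) = 1/(38 + (6 - (-5 + J)**6/2)) = 1/(44 - (-5 + J)**6/2))
C(9*2, -21)*(-184) = -2/(-88 + (-5 + 9*2)**6)*(-184) = -2/(-88 + (-5 + 18)**6)*(-184) = -2/(-88 + 13**6)*(-184) = -2/(-88 + 4826809)*(-184) = -2/4826721*(-184) = 368/4826721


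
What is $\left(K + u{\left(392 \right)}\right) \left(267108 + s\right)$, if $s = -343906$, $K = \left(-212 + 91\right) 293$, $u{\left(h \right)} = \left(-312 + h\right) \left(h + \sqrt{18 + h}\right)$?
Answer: $314334214 - 6143840 \sqrt{410} \approx 1.8993 \cdot 10^{8}$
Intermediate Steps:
$K = -35453$ ($K = \left(-121\right) 293 = -35453$)
$\left(K + u{\left(392 \right)}\right) \left(267108 + s\right) = \left(-35453 + \left(392^{2} - 122304 - 312 \sqrt{18 + 392} + 392 \sqrt{18 + 392}\right)\right) \left(267108 - 343906\right) = \left(-35453 + \left(153664 - 122304 - 312 \sqrt{410} + 392 \sqrt{410}\right)\right) \left(-76798\right) = \left(-35453 + \left(31360 + 80 \sqrt{410}\right)\right) \left(-76798\right) = \left(-4093 + 80 \sqrt{410}\right) \left(-76798\right) = 314334214 - 6143840 \sqrt{410}$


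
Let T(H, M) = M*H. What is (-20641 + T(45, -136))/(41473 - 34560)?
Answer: -26761/6913 ≈ -3.8711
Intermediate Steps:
T(H, M) = H*M
(-20641 + T(45, -136))/(41473 - 34560) = (-20641 + 45*(-136))/(41473 - 34560) = (-20641 - 6120)/6913 = -26761*1/6913 = -26761/6913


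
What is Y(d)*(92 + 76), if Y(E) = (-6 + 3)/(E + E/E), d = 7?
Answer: -63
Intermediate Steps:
Y(E) = -3/(1 + E) (Y(E) = -3/(E + 1) = -3/(1 + E))
Y(d)*(92 + 76) = (-3/(1 + 7))*(92 + 76) = -3/8*168 = -63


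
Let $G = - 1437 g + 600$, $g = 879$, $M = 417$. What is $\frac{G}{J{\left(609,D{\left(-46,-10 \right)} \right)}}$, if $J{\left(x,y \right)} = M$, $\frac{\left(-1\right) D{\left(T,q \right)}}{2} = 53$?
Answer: $- \frac{420841}{139} \approx -3027.6$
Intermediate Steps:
$D{\left(T,q \right)} = -106$ ($D{\left(T,q \right)} = \left(-2\right) 53 = -106$)
$J{\left(x,y \right)} = 417$
$G = -1262523$ ($G = \left(-1437\right) 879 + 600 = -1263123 + 600 = -1262523$)
$\frac{G}{J{\left(609,D{\left(-46,-10 \right)} \right)}} = - \frac{1262523}{417} = \left(-1262523\right) \frac{1}{417} = - \frac{420841}{139}$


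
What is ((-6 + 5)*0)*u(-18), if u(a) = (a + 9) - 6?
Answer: 0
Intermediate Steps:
u(a) = 3 + a (u(a) = (9 + a) - 6 = 3 + a)
((-6 + 5)*0)*u(-18) = ((-6 + 5)*0)*(3 - 18) = -1*0*(-15) = 0*(-15) = 0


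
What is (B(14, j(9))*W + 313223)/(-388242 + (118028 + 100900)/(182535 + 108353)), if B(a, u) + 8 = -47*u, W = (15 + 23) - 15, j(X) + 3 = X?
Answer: -11146573633/14116839996 ≈ -0.78959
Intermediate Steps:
j(X) = -3 + X
W = 23 (W = 38 - 15 = 23)
B(a, u) = -8 - 47*u
(B(14, j(9))*W + 313223)/(-388242 + (118028 + 100900)/(182535 + 108353)) = ((-8 - 47*(-3 + 9))*23 + 313223)/(-388242 + (118028 + 100900)/(182535 + 108353)) = ((-8 - 47*6)*23 + 313223)/(-388242 + 218928/290888) = ((-8 - 282)*23 + 313223)/(-388242 + 218928*(1/290888)) = (-290*23 + 313223)/(-388242 + 27366/36361) = (-6670 + 313223)/(-14116839996/36361) = 306553*(-36361/14116839996) = -11146573633/14116839996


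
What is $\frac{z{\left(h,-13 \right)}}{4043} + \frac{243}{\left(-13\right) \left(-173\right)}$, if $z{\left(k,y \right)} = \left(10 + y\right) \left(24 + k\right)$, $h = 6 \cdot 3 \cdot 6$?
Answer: $\frac{7065}{699439} \approx 0.010101$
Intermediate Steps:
$h = 108$ ($h = 18 \cdot 6 = 108$)
$\frac{z{\left(h,-13 \right)}}{4043} + \frac{243}{\left(-13\right) \left(-173\right)} = \frac{240 + 10 \cdot 108 + 24 \left(-13\right) + 108 \left(-13\right)}{4043} + \frac{243}{\left(-13\right) \left(-173\right)} = \left(240 + 1080 - 312 - 1404\right) \frac{1}{4043} + \frac{243}{2249} = \left(-396\right) \frac{1}{4043} + 243 \cdot \frac{1}{2249} = - \frac{396}{4043} + \frac{243}{2249} = \frac{7065}{699439}$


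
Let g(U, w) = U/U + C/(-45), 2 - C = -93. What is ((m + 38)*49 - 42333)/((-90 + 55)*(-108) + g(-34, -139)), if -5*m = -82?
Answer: -1785033/170050 ≈ -10.497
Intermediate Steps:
C = 95 (C = 2 - 1*(-93) = 2 + 93 = 95)
m = 82/5 (m = -⅕*(-82) = 82/5 ≈ 16.400)
g(U, w) = -10/9 (g(U, w) = U/U + 95/(-45) = 1 + 95*(-1/45) = 1 - 19/9 = -10/9)
((m + 38)*49 - 42333)/((-90 + 55)*(-108) + g(-34, -139)) = ((82/5 + 38)*49 - 42333)/((-90 + 55)*(-108) - 10/9) = ((272/5)*49 - 42333)/(-35*(-108) - 10/9) = (13328/5 - 42333)/(3780 - 10/9) = -198337/(5*34010/9) = -198337/5*9/34010 = -1785033/170050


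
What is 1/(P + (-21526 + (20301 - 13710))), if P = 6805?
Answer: -1/8130 ≈ -0.00012300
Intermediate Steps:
1/(P + (-21526 + (20301 - 13710))) = 1/(6805 + (-21526 + (20301 - 13710))) = 1/(6805 + (-21526 + 6591)) = 1/(6805 - 14935) = 1/(-8130) = -1/8130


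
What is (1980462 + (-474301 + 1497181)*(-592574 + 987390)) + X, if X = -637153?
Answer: 403850733389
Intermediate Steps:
(1980462 + (-474301 + 1497181)*(-592574 + 987390)) + X = (1980462 + (-474301 + 1497181)*(-592574 + 987390)) - 637153 = (1980462 + 1022880*394816) - 637153 = (1980462 + 403849390080) - 637153 = 403851370542 - 637153 = 403850733389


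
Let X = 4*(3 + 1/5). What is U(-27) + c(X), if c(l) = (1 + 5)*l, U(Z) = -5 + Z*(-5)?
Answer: 1034/5 ≈ 206.80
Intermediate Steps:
U(Z) = -5 - 5*Z
X = 64/5 (X = 4*(3 + ⅕) = 4*(16/5) = 64/5 ≈ 12.800)
c(l) = 6*l
U(-27) + c(X) = (-5 - 5*(-27)) + 6*(64/5) = (-5 + 135) + 384/5 = 130 + 384/5 = 1034/5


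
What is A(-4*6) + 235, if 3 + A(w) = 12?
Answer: 244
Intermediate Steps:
A(w) = 9 (A(w) = -3 + 12 = 9)
A(-4*6) + 235 = 9 + 235 = 244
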